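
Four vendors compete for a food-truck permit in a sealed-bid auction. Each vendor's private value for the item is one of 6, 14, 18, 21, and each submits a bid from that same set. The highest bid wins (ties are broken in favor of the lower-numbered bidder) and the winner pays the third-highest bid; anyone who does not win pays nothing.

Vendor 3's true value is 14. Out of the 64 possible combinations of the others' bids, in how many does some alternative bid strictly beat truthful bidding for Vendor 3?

6

Others bid (6, 6, 18): truth gives 0; bid 18 gives 8 > 0. Violating.
Others bid (6, 6, 21): truth gives 0; bid 21 gives 8 > 0. Violating.
Others bid (6, 14, 6): truth gives 0; bid 18 gives 8 > 0. Violating.
Others bid (6, 18, 6): truth gives 0; bid 21 gives 8 > 0. Violating.
Others bid (6, 6, 6): truth gives 8; no alternative beats it.
Others bid (6, 6, 14): truth gives 8; no alternative beats it.
(Checking all 64 profiles: 6 have a profitable deviation, 58 do not.)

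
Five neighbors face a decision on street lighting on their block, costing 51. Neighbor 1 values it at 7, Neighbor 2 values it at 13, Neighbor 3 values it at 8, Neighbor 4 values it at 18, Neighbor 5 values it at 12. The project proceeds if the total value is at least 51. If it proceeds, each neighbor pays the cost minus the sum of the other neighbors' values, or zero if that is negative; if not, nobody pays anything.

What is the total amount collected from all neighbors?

23

Total value 58 ≥ cost 51, so it is built.
Neighbor 1: others sum to 51; max(0, 51 - 51) = 0.
Neighbor 2: others sum to 45; max(0, 51 - 45) = 6.
Neighbor 3: others sum to 50; max(0, 51 - 50) = 1.
Neighbor 4: others sum to 40; max(0, 51 - 40) = 11.
Neighbor 5: others sum to 46; max(0, 51 - 46) = 5.
Total collected = 0 + 6 + 1 + 11 + 5 = 23.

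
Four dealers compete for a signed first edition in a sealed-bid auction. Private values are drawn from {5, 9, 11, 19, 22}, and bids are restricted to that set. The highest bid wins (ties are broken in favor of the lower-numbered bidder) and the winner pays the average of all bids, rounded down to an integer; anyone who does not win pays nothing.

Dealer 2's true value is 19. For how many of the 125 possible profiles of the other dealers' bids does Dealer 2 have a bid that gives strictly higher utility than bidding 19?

Others bid (5, 5, 5): truth gives 11; bid 9 gives 13 > 11. Violating.
Others bid (5, 5, 9): truth gives 10; bid 9 gives 12 > 10. Violating.
Others bid (5, 5, 11): truth gives 9; bid 11 gives 11 > 9. Violating.
Others bid (5, 5, 22): truth gives 0; bid 22 gives 6 > 0. Violating.
Others bid (5, 5, 19): truth gives 7; no alternative beats it.
Others bid (5, 9, 19): truth gives 6; no alternative beats it.
(Checking all 125 profiles: 65 have a profitable deviation, 60 do not.)

65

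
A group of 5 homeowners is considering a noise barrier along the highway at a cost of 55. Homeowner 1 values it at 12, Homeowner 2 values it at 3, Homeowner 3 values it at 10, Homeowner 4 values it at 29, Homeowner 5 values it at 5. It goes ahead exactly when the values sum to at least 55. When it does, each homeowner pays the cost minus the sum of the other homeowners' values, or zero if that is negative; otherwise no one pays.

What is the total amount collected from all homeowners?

40

Total value 59 ≥ cost 55, so it is built.
Homeowner 1: others sum to 47; max(0, 55 - 47) = 8.
Homeowner 2: others sum to 56; max(0, 55 - 56) = 0.
Homeowner 3: others sum to 49; max(0, 55 - 49) = 6.
Homeowner 4: others sum to 30; max(0, 55 - 30) = 25.
Homeowner 5: others sum to 54; max(0, 55 - 54) = 1.
Total collected = 8 + 0 + 6 + 25 + 1 = 40.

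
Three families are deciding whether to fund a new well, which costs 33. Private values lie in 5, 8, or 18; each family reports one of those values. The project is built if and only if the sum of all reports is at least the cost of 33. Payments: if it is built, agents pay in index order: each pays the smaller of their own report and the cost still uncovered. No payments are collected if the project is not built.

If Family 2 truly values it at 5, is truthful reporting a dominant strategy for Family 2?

Check each profile of the others' reports and compare truth against every alternative report.
Others report (8, 18): truth gives 0, best alternative gives -3.
Others report (18, 8): truth gives 0, best alternative gives -3.
Others report (18, 18): truth gives 0, best alternative gives -3.
Others report (5, 5): truth gives 0, best alternative gives 0.
Others report (5, 8): truth gives 0, best alternative gives 0.
Others report (5, 18): truth gives 0, best alternative gives 0.
(Remaining 3 profiles checked similarly; truth is weakly best in each.)
In every case the truthful report is at least as good as any alternative, so it is a dominant strategy.

Yes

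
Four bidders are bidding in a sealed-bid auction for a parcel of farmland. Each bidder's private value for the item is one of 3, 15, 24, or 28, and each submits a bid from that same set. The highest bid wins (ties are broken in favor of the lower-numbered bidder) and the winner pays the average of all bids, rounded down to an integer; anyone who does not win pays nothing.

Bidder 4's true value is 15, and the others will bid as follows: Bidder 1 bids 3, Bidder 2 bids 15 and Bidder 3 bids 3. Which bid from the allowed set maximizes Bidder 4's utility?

Bid 3: loses, pays 0, utility 0.
Bid 15: loses, pays 0, utility 0.
Bid 24: wins, pays 11, utility 15 - 11 = 4.
Bid 28: wins, pays 12, utility 15 - 12 = 3.
The best choice is 24 with utility 4.

24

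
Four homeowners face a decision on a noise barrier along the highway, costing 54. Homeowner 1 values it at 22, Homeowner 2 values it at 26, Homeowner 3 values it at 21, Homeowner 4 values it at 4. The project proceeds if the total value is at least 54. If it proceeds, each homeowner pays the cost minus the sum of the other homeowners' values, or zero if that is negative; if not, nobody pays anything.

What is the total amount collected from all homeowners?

Total value 73 ≥ cost 54, so it is built.
Homeowner 1: others sum to 51; max(0, 54 - 51) = 3.
Homeowner 2: others sum to 47; max(0, 54 - 47) = 7.
Homeowner 3: others sum to 52; max(0, 54 - 52) = 2.
Homeowner 4: others sum to 69; max(0, 54 - 69) = 0.
Total collected = 3 + 7 + 2 + 0 = 12.

12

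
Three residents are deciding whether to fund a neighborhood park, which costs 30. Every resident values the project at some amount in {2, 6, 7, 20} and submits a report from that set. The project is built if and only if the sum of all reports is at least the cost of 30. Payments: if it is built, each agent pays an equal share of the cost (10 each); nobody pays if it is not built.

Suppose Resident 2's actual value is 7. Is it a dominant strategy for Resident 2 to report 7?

No

Consider the case where Resident 1 reports 6 and Resident 3 reports 20.
Truthful report 7: project built, pays 10, utility 7 - 10 = -3.
Report 2 instead: project not built, utility 0.
Since 0 > -3, reporting 2 is strictly better here, so truthful reporting is not dominant.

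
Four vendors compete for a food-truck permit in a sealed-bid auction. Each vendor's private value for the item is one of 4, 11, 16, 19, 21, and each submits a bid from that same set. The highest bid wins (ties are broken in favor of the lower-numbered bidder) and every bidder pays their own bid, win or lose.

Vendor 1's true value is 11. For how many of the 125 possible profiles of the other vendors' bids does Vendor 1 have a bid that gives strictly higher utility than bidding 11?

118

Others bid (4, 4, 4): truth gives 0; bid 4 gives 7 > 0. Violating.
Others bid (4, 4, 16): truth gives -11; bid 4 gives -4 > -11. Violating.
Others bid (4, 4, 19): truth gives -11; bid 4 gives -4 > -11. Violating.
Others bid (4, 4, 21): truth gives -11; bid 4 gives -4 > -11. Violating.
Others bid (4, 4, 11): truth gives 0; no alternative beats it.
Others bid (4, 11, 4): truth gives 0; no alternative beats it.
(Checking all 125 profiles: 118 have a profitable deviation, 7 do not.)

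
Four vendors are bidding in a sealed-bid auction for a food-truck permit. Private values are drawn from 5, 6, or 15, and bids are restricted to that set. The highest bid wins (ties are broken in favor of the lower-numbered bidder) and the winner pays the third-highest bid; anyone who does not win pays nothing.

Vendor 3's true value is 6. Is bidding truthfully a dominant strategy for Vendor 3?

No

Consider the case where Vendor 1 bids 5, Vendor 2 bids 5 and Vendor 4 bids 15.
Truthful bid 6: loses, pays 0, utility 0.
Bid 15 instead: wins, pays 5, utility 6 - 5 = 1.
Since 1 > 0, bidding 15 is strictly better here, so truthful bidding is not dominant.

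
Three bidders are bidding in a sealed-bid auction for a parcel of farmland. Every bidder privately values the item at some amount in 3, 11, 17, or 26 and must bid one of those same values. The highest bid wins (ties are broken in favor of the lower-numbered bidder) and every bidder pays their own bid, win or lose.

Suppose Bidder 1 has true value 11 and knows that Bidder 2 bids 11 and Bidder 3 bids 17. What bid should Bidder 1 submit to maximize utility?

Bid 3: loses but pays 3, utility -3.
Bid 11: loses but pays 11, utility -11.
Bid 17: wins, pays 17, utility 11 - 17 = -6.
Bid 26: wins, pays 26, utility 11 - 26 = -15.
The best choice is 3 with utility -3.

3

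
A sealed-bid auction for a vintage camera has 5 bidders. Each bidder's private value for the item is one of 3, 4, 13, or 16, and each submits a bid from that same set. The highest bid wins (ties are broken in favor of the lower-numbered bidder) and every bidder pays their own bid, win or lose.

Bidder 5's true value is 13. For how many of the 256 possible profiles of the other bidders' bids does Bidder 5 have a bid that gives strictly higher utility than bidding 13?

241

Others bid (3, 3, 3, 3): truth gives 0; bid 4 gives 9 > 0. Violating.
Others bid (3, 3, 3, 13): truth gives -13; bid 3 gives -3 > -13. Violating.
Others bid (3, 3, 3, 16): truth gives -13; bid 3 gives -3 > -13. Violating.
Others bid (3, 3, 4, 13): truth gives -13; bid 3 gives -3 > -13. Violating.
Others bid (3, 3, 3, 4): truth gives 0; no alternative beats it.
Others bid (3, 3, 4, 3): truth gives 0; no alternative beats it.
(Checking all 256 profiles: 241 have a profitable deviation, 15 do not.)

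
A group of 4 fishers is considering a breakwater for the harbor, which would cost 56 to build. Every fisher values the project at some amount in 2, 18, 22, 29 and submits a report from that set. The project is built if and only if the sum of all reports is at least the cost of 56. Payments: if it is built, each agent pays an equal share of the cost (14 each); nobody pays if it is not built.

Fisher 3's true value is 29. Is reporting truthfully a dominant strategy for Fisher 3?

Check each profile of the others' reports and compare truth against every alternative report.
Others report (2, 2, 29): truth gives 15, best alternative gives 0.
Others report (2, 29, 2): truth gives 15, best alternative gives 0.
Others report (29, 2, 2): truth gives 15, best alternative gives 0.
Others report (2, 18, 18): truth gives 15, best alternative gives 15.
Others report (2, 18, 22): truth gives 15, best alternative gives 15.
Others report (2, 18, 29): truth gives 15, best alternative gives 15.
(Remaining 58 profiles checked similarly; truth is weakly best in each.)
In every case the truthful report is at least as good as any alternative, so it is a dominant strategy.

Yes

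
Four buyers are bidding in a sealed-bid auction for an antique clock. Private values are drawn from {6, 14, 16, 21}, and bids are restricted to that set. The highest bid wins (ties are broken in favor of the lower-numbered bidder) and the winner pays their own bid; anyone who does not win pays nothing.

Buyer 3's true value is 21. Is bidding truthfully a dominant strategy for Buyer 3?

No

Consider the case where Buyer 1 bids 6, Buyer 2 bids 6 and Buyer 4 bids 6.
Truthful bid 21: wins, pays 21, utility 21 - 21 = 0.
Bid 14 instead: wins, pays 14, utility 21 - 14 = 7.
Since 7 > 0, bidding 14 is strictly better here, so truthful bidding is not dominant.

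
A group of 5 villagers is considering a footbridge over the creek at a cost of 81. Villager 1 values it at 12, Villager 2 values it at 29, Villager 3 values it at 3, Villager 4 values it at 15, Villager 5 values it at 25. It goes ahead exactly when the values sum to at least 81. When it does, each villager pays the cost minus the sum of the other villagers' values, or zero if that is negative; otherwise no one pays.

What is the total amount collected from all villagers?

Total value 84 ≥ cost 81, so it is built.
Villager 1: others sum to 72; max(0, 81 - 72) = 9.
Villager 2: others sum to 55; max(0, 81 - 55) = 26.
Villager 3: others sum to 81; max(0, 81 - 81) = 0.
Villager 4: others sum to 69; max(0, 81 - 69) = 12.
Villager 5: others sum to 59; max(0, 81 - 59) = 22.
Total collected = 9 + 26 + 0 + 12 + 22 = 69.

69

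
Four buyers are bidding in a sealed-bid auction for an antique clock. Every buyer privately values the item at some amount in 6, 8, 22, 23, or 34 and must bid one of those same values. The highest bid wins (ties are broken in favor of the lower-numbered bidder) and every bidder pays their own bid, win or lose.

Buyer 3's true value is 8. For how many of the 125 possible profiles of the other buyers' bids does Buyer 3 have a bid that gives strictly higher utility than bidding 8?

Others bid (6, 6, 22): truth gives -8; bid 6 gives -6 > -8. Violating.
Others bid (6, 6, 23): truth gives -8; bid 6 gives -6 > -8. Violating.
Others bid (6, 6, 34): truth gives -8; bid 6 gives -6 > -8. Violating.
Others bid (6, 8, 6): truth gives -8; bid 6 gives -6 > -8. Violating.
Others bid (6, 6, 6): truth gives 0; no alternative beats it.
Others bid (6, 6, 8): truth gives 0; no alternative beats it.
(Checking all 125 profiles: 123 have a profitable deviation, 2 do not.)

123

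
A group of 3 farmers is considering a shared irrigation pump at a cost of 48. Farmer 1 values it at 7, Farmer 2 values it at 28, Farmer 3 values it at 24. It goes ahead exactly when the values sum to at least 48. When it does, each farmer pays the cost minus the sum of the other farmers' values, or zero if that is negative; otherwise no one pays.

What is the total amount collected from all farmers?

Total value 59 ≥ cost 48, so it is built.
Farmer 1: others sum to 52; max(0, 48 - 52) = 0.
Farmer 2: others sum to 31; max(0, 48 - 31) = 17.
Farmer 3: others sum to 35; max(0, 48 - 35) = 13.
Total collected = 0 + 17 + 13 = 30.

30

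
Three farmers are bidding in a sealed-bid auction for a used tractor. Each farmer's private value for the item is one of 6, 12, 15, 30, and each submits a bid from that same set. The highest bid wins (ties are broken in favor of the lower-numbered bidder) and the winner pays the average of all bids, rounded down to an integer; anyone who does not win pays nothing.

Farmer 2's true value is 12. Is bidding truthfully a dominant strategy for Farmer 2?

No

Consider the case where Farmer 1 bids 12 and Farmer 3 bids 6.
Truthful bid 12: loses, pays 0, utility 0.
Bid 15 instead: wins, pays 11, utility 12 - 11 = 1.
Since 1 > 0, bidding 15 is strictly better here, so truthful bidding is not dominant.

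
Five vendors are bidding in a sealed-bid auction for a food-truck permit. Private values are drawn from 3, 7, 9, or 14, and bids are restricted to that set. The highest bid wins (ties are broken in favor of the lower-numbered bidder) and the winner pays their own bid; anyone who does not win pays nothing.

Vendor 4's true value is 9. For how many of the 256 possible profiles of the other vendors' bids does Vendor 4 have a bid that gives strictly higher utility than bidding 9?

Others bid (3, 3, 3, 3): truth gives 0; bid 7 gives 2 > 0. Violating.
Others bid (3, 3, 3, 7): truth gives 0; bid 7 gives 2 > 0. Violating.
Others bid (3, 3, 3, 9): truth gives 0; no alternative beats it.
Others bid (3, 3, 3, 14): truth gives 0; no alternative beats it.
(Checking all 256 profiles: 2 have a profitable deviation, 254 do not.)

2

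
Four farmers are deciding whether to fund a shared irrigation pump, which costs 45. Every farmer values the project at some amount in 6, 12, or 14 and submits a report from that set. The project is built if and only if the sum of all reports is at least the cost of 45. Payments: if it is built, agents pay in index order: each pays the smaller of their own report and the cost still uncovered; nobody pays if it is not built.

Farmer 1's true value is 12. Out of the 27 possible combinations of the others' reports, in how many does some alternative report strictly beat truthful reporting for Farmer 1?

4

Others report (12, 14, 14): truth gives 0; report 6 gives 6 > 0. Violating.
Others report (14, 12, 14): truth gives 0; report 6 gives 6 > 0. Violating.
Others report (14, 14, 12): truth gives 0; report 6 gives 6 > 0. Violating.
Others report (14, 14, 14): truth gives 0; report 6 gives 6 > 0. Violating.
Others report (6, 6, 6): truth gives 0; no alternative beats it.
Others report (6, 6, 12): truth gives 0; no alternative beats it.
(Checking all 27 profiles: 4 have a profitable deviation, 23 do not.)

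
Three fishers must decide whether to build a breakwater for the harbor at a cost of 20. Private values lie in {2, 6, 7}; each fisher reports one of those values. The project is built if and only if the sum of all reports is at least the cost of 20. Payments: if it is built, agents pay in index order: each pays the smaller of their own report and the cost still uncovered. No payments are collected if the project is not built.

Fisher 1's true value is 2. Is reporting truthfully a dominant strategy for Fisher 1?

Check each profile of the others' reports and compare truth against every alternative report.
Others report (7, 7): truth gives 0, best alternative gives -4.
Others report (2, 2): truth gives 0, best alternative gives 0.
Others report (2, 6): truth gives 0, best alternative gives 0.
Others report (2, 7): truth gives 0, best alternative gives 0.
Others report (6, 2): truth gives 0, best alternative gives 0.
Others report (6, 6): truth gives 0, best alternative gives 0.
(Remaining 3 profiles checked similarly; truth is weakly best in each.)
In every case the truthful report is at least as good as any alternative, so it is a dominant strategy.

Yes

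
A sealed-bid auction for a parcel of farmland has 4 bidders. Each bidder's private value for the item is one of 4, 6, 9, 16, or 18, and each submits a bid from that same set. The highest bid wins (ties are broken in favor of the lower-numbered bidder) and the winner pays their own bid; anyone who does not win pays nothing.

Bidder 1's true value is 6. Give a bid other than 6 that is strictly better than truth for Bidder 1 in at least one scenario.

Suppose Bidder 2 bids 4, Bidder 3 bids 4 and Bidder 4 bids 4.
Bid 6: wins, pays 6, utility 6 - 6 = 0.
Bid 4: wins, pays 4, utility 6 - 4 = 2.
So bidding 4 beats truth here (2 > 0).

4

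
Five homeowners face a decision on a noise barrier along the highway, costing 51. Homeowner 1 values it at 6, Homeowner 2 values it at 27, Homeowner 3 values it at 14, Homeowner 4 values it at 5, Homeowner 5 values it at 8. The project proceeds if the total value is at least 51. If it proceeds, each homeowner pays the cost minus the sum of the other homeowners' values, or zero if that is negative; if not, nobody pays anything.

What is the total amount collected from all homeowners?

Total value 60 ≥ cost 51, so it is built.
Homeowner 1: others sum to 54; max(0, 51 - 54) = 0.
Homeowner 2: others sum to 33; max(0, 51 - 33) = 18.
Homeowner 3: others sum to 46; max(0, 51 - 46) = 5.
Homeowner 4: others sum to 55; max(0, 51 - 55) = 0.
Homeowner 5: others sum to 52; max(0, 51 - 52) = 0.
Total collected = 0 + 18 + 5 + 0 + 0 = 23.

23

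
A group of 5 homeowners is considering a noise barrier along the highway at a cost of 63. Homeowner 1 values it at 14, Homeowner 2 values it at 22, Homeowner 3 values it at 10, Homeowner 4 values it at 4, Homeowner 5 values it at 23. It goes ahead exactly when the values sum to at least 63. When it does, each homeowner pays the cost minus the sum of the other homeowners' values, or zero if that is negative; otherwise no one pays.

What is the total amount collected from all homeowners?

29

Total value 73 ≥ cost 63, so it is built.
Homeowner 1: others sum to 59; max(0, 63 - 59) = 4.
Homeowner 2: others sum to 51; max(0, 63 - 51) = 12.
Homeowner 3: others sum to 63; max(0, 63 - 63) = 0.
Homeowner 4: others sum to 69; max(0, 63 - 69) = 0.
Homeowner 5: others sum to 50; max(0, 63 - 50) = 13.
Total collected = 4 + 12 + 0 + 0 + 13 = 29.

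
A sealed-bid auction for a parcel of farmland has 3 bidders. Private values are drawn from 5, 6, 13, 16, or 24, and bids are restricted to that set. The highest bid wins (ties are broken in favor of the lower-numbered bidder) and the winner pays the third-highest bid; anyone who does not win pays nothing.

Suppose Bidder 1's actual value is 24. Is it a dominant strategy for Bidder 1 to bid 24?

Yes

Check each profile of the others' bids and compare truth against every alternative bid.
Others bid (5, 24): truth gives 19, best alternative gives 0.
Others bid (24, 5): truth gives 19, best alternative gives 0.
Others bid (6, 24): truth gives 18, best alternative gives 0.
Others bid (24, 6): truth gives 18, best alternative gives 0.
Others bid (13, 24): truth gives 11, best alternative gives 0.
Others bid (24, 13): truth gives 11, best alternative gives 0.
(Remaining 19 profiles checked similarly; truth is weakly best in each.)
In every case the truthful bid is at least as good as any alternative, so it is a dominant strategy.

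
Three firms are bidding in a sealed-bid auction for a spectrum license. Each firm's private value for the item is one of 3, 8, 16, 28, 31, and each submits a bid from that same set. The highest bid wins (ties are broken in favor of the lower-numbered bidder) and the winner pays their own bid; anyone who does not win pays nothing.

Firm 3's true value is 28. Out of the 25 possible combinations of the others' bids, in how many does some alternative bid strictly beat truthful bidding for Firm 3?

Others bid (3, 3): truth gives 0; bid 8 gives 20 > 0. Violating.
Others bid (3, 8): truth gives 0; bid 16 gives 12 > 0. Violating.
Others bid (8, 3): truth gives 0; bid 16 gives 12 > 0. Violating.
Others bid (8, 8): truth gives 0; bid 16 gives 12 > 0. Violating.
Others bid (3, 16): truth gives 0; no alternative beats it.
Others bid (3, 28): truth gives 0; no alternative beats it.
(Checking all 25 profiles: 4 have a profitable deviation, 21 do not.)

4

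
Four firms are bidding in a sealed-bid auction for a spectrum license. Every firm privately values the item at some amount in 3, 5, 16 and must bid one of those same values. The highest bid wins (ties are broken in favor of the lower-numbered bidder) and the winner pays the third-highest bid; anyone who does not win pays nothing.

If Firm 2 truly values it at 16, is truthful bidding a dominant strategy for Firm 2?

Yes

Check each profile of the others' bids and compare truth against every alternative bid.
Others bid (3, 3, 16): truth gives 13, best alternative gives 0.
Others bid (3, 16, 3): truth gives 13, best alternative gives 0.
Others bid (5, 3, 3): truth gives 13, best alternative gives 0.
Others bid (3, 5, 16): truth gives 11, best alternative gives 0.
Others bid (3, 16, 5): truth gives 11, best alternative gives 0.
Others bid (5, 3, 5): truth gives 11, best alternative gives 0.
(Remaining 21 profiles checked similarly; truth is weakly best in each.)
In every case the truthful bid is at least as good as any alternative, so it is a dominant strategy.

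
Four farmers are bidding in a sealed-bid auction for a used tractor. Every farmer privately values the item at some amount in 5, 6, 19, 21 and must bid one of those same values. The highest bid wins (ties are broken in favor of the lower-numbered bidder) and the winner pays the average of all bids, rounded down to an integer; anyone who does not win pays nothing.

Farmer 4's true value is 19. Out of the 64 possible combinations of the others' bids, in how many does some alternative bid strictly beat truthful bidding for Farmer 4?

Others bid (5, 5, 5): truth gives 11; bid 6 gives 14 > 11. Violating.
Others bid (5, 5, 19): truth gives 0; bid 21 gives 7 > 0. Violating.
Others bid (5, 6, 19): truth gives 0; bid 21 gives 7 > 0. Violating.
Others bid (5, 19, 5): truth gives 0; bid 21 gives 7 > 0. Violating.
Others bid (5, 5, 6): truth gives 11; no alternative beats it.
Others bid (5, 5, 21): truth gives 0; no alternative beats it.
(Checking all 64 profiles: 19 have a profitable deviation, 45 do not.)

19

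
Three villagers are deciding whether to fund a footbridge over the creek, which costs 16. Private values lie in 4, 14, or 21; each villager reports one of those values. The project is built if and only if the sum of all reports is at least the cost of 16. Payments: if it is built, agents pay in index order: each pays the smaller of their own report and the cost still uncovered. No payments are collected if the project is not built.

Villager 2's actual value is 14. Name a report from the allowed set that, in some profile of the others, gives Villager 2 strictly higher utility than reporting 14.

4

Suppose Villager 1 reports 4 and Villager 3 reports 14.
Report 14: project built, pays 12, utility 14 - 12 = 2.
Report 4: project built, pays 4, utility 14 - 4 = 10.
So reporting 4 beats truth here (10 > 2).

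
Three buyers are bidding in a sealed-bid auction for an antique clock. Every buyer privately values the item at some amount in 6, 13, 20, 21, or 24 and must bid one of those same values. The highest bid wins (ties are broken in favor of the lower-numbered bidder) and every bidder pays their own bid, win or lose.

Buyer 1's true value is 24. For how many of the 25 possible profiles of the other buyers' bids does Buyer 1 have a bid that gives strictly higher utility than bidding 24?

16

Others bid (6, 6): truth gives 0; bid 6 gives 18 > 0. Violating.
Others bid (6, 13): truth gives 0; bid 13 gives 11 > 0. Violating.
Others bid (6, 20): truth gives 0; bid 20 gives 4 > 0. Violating.
Others bid (6, 21): truth gives 0; bid 21 gives 3 > 0. Violating.
Others bid (6, 24): truth gives 0; no alternative beats it.
Others bid (13, 24): truth gives 0; no alternative beats it.
(Checking all 25 profiles: 16 have a profitable deviation, 9 do not.)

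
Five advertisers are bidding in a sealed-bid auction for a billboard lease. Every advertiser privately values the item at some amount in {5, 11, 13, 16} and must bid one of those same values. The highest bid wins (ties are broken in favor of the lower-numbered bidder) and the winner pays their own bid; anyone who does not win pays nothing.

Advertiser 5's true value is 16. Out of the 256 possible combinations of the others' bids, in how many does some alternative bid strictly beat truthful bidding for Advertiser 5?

16

Others bid (5, 5, 5, 5): truth gives 0; bid 11 gives 5 > 0. Violating.
Others bid (5, 5, 5, 11): truth gives 0; bid 13 gives 3 > 0. Violating.
Others bid (5, 5, 11, 5): truth gives 0; bid 13 gives 3 > 0. Violating.
Others bid (5, 5, 11, 11): truth gives 0; bid 13 gives 3 > 0. Violating.
Others bid (5, 5, 5, 13): truth gives 0; no alternative beats it.
Others bid (5, 5, 5, 16): truth gives 0; no alternative beats it.
(Checking all 256 profiles: 16 have a profitable deviation, 240 do not.)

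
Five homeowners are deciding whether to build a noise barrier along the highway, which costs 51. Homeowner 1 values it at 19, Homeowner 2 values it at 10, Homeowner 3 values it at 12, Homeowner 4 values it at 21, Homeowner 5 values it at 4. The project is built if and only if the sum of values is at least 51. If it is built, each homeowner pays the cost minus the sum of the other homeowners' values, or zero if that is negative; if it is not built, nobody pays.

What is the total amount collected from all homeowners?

Total value 66 ≥ cost 51, so it is built.
Homeowner 1: others sum to 47; max(0, 51 - 47) = 4.
Homeowner 2: others sum to 56; max(0, 51 - 56) = 0.
Homeowner 3: others sum to 54; max(0, 51 - 54) = 0.
Homeowner 4: others sum to 45; max(0, 51 - 45) = 6.
Homeowner 5: others sum to 62; max(0, 51 - 62) = 0.
Total collected = 4 + 0 + 0 + 6 + 0 = 10.

10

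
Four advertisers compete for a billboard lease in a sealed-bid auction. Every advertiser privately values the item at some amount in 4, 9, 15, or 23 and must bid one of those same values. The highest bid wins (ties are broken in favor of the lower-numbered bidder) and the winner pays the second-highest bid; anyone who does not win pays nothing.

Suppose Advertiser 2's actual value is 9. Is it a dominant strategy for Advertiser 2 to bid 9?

Yes

Check each profile of the others' bids and compare truth against every alternative bid.
Others bid (4, 4, 4): truth gives 5, best alternative gives 5.
Others bid (4, 4, 9): truth gives 0, best alternative gives 0.
Others bid (4, 4, 15): truth gives 0, best alternative gives 0.
Others bid (4, 4, 23): truth gives 0, best alternative gives 0.
Others bid (4, 9, 4): truth gives 0, best alternative gives 0.
Others bid (4, 9, 9): truth gives 0, best alternative gives 0.
(Remaining 58 profiles checked similarly; truth is weakly best in each.)
In every case the truthful bid is at least as good as any alternative, so it is a dominant strategy.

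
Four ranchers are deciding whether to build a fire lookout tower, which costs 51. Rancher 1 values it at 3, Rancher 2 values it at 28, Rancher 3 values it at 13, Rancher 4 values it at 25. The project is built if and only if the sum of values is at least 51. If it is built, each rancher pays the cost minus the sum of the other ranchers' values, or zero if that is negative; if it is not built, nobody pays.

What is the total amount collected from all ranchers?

17

Total value 69 ≥ cost 51, so it is built.
Rancher 1: others sum to 66; max(0, 51 - 66) = 0.
Rancher 2: others sum to 41; max(0, 51 - 41) = 10.
Rancher 3: others sum to 56; max(0, 51 - 56) = 0.
Rancher 4: others sum to 44; max(0, 51 - 44) = 7.
Total collected = 0 + 10 + 0 + 7 = 17.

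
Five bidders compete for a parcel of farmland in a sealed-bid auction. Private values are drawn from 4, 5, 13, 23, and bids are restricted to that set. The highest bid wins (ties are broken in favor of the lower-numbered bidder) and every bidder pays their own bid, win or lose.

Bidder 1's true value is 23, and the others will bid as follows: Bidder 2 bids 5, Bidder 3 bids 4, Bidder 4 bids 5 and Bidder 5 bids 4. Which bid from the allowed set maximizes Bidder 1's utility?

Bid 4: loses but pays 4, utility -4.
Bid 5: wins, pays 5, utility 23 - 5 = 18.
Bid 13: wins, pays 13, utility 23 - 13 = 10.
Bid 23: wins, pays 23, utility 23 - 23 = 0.
The best choice is 5 with utility 18.

5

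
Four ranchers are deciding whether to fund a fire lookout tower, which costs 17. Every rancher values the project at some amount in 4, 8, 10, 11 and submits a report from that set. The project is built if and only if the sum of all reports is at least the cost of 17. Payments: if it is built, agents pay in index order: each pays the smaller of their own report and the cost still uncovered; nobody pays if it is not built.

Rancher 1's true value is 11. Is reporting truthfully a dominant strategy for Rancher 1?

No

Consider the case where Rancher 2 reports 4, Rancher 3 reports 4 and Rancher 4 reports 4.
Truthful report 11: project built, pays 11, utility 11 - 11 = 0.
Report 8 instead: project built, pays 8, utility 11 - 8 = 3.
Since 3 > 0, reporting 8 is strictly better here, so truthful reporting is not dominant.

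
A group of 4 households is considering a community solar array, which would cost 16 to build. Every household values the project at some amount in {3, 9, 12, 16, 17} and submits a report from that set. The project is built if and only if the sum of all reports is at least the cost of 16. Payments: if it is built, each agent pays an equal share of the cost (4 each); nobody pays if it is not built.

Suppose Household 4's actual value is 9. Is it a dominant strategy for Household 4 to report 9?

Check each profile of the others' reports and compare truth against every alternative report.
Others report (3, 3, 3): truth gives 5, best alternative gives 5.
Others report (3, 3, 9): truth gives 5, best alternative gives 5.
Others report (3, 3, 12): truth gives 5, best alternative gives 5.
Others report (3, 3, 16): truth gives 5, best alternative gives 5.
Others report (3, 3, 17): truth gives 5, best alternative gives 5.
Others report (3, 9, 3): truth gives 5, best alternative gives 5.
(Remaining 119 profiles checked similarly; truth is weakly best in each.)
In every case the truthful report is at least as good as any alternative, so it is a dominant strategy.

Yes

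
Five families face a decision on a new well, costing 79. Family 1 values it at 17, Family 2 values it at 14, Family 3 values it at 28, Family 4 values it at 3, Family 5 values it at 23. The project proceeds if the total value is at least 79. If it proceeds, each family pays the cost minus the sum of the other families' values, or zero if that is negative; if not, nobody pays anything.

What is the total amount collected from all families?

Total value 85 ≥ cost 79, so it is built.
Family 1: others sum to 68; max(0, 79 - 68) = 11.
Family 2: others sum to 71; max(0, 79 - 71) = 8.
Family 3: others sum to 57; max(0, 79 - 57) = 22.
Family 4: others sum to 82; max(0, 79 - 82) = 0.
Family 5: others sum to 62; max(0, 79 - 62) = 17.
Total collected = 11 + 8 + 22 + 0 + 17 = 58.

58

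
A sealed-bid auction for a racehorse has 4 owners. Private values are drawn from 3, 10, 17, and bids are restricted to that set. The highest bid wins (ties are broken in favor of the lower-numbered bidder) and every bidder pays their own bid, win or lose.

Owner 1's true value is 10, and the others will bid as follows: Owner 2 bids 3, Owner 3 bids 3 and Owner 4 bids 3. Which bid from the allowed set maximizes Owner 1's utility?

3

Bid 3: wins, pays 3, utility 10 - 3 = 7.
Bid 10: wins, pays 10, utility 10 - 10 = 0.
Bid 17: wins, pays 17, utility 10 - 17 = -7.
The best choice is 3 with utility 7.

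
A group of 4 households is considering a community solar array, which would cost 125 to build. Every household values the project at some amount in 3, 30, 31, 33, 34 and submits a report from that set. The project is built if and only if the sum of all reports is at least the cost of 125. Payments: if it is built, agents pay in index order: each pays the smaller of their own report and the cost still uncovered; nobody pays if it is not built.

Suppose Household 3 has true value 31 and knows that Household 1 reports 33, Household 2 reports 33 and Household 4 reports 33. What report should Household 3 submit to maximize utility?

Report 3: project not built, utility 0.
Report 30: project built, pays 30, utility 31 - 30 = 1.
Report 31: project built, pays 31, utility 31 - 31 = 0.
Report 33: project built, pays 33, utility 31 - 33 = -2.
Report 34: project built, pays 34, utility 31 - 34 = -3.
The best choice is 30 with utility 1.

30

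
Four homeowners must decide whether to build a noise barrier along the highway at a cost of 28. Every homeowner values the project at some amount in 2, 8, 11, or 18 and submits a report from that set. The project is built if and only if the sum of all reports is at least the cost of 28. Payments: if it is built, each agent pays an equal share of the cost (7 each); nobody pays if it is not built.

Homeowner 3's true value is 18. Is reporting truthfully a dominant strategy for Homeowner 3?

Yes

Check each profile of the others' reports and compare truth against every alternative report.
Others report (2, 2, 8): truth gives 11, best alternative gives 0.
Others report (2, 2, 11): truth gives 11, best alternative gives 0.
Others report (2, 8, 2): truth gives 11, best alternative gives 0.
Others report (2, 11, 2): truth gives 11, best alternative gives 0.
Others report (8, 2, 2): truth gives 11, best alternative gives 0.
Others report (11, 2, 2): truth gives 11, best alternative gives 0.
(Remaining 58 profiles checked similarly; truth is weakly best in each.)
In every case the truthful report is at least as good as any alternative, so it is a dominant strategy.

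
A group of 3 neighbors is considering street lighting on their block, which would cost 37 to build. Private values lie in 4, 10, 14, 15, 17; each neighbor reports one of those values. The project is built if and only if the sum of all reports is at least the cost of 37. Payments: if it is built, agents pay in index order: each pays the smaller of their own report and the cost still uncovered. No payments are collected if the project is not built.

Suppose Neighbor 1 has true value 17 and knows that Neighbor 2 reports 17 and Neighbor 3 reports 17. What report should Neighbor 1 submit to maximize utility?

Report 4: project built, pays 4, utility 17 - 4 = 13.
Report 10: project built, pays 10, utility 17 - 10 = 7.
Report 14: project built, pays 14, utility 17 - 14 = 3.
Report 15: project built, pays 15, utility 17 - 15 = 2.
Report 17: project built, pays 17, utility 17 - 17 = 0.
The best choice is 4 with utility 13.

4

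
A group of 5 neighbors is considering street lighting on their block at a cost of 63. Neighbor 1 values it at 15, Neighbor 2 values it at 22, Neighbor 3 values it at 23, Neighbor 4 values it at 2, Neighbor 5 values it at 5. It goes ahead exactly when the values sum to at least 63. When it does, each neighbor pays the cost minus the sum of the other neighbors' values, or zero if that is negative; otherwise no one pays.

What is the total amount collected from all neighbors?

49

Total value 67 ≥ cost 63, so it is built.
Neighbor 1: others sum to 52; max(0, 63 - 52) = 11.
Neighbor 2: others sum to 45; max(0, 63 - 45) = 18.
Neighbor 3: others sum to 44; max(0, 63 - 44) = 19.
Neighbor 4: others sum to 65; max(0, 63 - 65) = 0.
Neighbor 5: others sum to 62; max(0, 63 - 62) = 1.
Total collected = 11 + 18 + 19 + 0 + 1 = 49.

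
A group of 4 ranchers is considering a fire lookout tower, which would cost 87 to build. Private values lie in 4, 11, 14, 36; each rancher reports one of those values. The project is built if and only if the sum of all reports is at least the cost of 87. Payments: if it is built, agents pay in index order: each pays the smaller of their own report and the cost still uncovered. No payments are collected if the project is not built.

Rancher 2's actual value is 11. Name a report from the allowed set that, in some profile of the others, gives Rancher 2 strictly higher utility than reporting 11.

4

Suppose Rancher 1 reports 11, Rancher 3 reports 36 and Rancher 4 reports 36.
Report 11: project built, pays 11, utility 11 - 11 = 0.
Report 4: project built, pays 4, utility 11 - 4 = 7.
So reporting 4 beats truth here (7 > 0).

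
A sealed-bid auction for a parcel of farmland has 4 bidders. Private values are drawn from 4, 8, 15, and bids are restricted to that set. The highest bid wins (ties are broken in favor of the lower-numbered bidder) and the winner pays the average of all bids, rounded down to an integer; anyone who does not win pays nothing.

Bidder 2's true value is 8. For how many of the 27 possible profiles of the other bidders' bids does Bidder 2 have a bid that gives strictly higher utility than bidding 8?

Others bid (8, 4, 4): truth gives 0; bid 15 gives 1 > 0. Violating.
Others bid (4, 4, 4): truth gives 3; no alternative beats it.
Others bid (4, 4, 8): truth gives 2; no alternative beats it.
(Checking all 27 profiles: 1 has a profitable deviation, 26 do not.)

1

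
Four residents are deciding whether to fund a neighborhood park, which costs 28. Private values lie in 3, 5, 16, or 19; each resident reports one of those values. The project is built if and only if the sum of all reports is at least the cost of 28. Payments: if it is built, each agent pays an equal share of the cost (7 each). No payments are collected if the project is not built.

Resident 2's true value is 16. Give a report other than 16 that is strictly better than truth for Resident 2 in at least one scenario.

Suppose Resident 1 reports 3, Resident 3 reports 3 and Resident 4 reports 3.
Report 16: project not built, utility 0.
Report 19: project built, pays 7, utility 16 - 7 = 9.
So reporting 19 beats truth here (9 > 0).

19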